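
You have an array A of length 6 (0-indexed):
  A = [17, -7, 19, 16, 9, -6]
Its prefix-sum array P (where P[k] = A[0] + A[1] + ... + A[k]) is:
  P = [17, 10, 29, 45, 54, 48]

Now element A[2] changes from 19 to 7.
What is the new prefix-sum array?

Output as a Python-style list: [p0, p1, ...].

Change: A[2] 19 -> 7, delta = -12
P[k] for k < 2: unchanged (A[2] not included)
P[k] for k >= 2: shift by delta = -12
  P[0] = 17 + 0 = 17
  P[1] = 10 + 0 = 10
  P[2] = 29 + -12 = 17
  P[3] = 45 + -12 = 33
  P[4] = 54 + -12 = 42
  P[5] = 48 + -12 = 36

Answer: [17, 10, 17, 33, 42, 36]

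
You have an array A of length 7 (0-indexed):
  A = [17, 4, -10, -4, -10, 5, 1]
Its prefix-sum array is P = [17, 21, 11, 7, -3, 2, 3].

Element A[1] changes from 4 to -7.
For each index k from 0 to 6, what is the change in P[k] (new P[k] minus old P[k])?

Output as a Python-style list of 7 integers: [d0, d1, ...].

Answer: [0, -11, -11, -11, -11, -11, -11]

Derivation:
Element change: A[1] 4 -> -7, delta = -11
For k < 1: P[k] unchanged, delta_P[k] = 0
For k >= 1: P[k] shifts by exactly -11
Delta array: [0, -11, -11, -11, -11, -11, -11]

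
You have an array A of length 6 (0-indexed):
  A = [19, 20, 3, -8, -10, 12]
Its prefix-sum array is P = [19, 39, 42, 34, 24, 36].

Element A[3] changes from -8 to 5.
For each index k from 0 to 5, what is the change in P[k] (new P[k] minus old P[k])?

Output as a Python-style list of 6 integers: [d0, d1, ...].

Answer: [0, 0, 0, 13, 13, 13]

Derivation:
Element change: A[3] -8 -> 5, delta = 13
For k < 3: P[k] unchanged, delta_P[k] = 0
For k >= 3: P[k] shifts by exactly 13
Delta array: [0, 0, 0, 13, 13, 13]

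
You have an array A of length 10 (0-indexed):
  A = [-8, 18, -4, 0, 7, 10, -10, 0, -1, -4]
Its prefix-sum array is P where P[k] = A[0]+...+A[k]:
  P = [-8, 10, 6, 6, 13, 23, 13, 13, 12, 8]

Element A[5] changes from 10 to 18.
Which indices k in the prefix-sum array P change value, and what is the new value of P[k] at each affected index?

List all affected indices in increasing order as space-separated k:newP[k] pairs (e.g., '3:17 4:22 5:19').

P[k] = A[0] + ... + A[k]
P[k] includes A[5] iff k >= 5
Affected indices: 5, 6, ..., 9; delta = 8
  P[5]: 23 + 8 = 31
  P[6]: 13 + 8 = 21
  P[7]: 13 + 8 = 21
  P[8]: 12 + 8 = 20
  P[9]: 8 + 8 = 16

Answer: 5:31 6:21 7:21 8:20 9:16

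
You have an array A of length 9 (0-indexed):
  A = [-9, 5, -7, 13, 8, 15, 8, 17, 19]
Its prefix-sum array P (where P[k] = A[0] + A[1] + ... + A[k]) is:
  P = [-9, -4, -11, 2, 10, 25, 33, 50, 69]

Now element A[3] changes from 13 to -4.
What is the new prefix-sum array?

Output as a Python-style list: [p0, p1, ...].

Change: A[3] 13 -> -4, delta = -17
P[k] for k < 3: unchanged (A[3] not included)
P[k] for k >= 3: shift by delta = -17
  P[0] = -9 + 0 = -9
  P[1] = -4 + 0 = -4
  P[2] = -11 + 0 = -11
  P[3] = 2 + -17 = -15
  P[4] = 10 + -17 = -7
  P[5] = 25 + -17 = 8
  P[6] = 33 + -17 = 16
  P[7] = 50 + -17 = 33
  P[8] = 69 + -17 = 52

Answer: [-9, -4, -11, -15, -7, 8, 16, 33, 52]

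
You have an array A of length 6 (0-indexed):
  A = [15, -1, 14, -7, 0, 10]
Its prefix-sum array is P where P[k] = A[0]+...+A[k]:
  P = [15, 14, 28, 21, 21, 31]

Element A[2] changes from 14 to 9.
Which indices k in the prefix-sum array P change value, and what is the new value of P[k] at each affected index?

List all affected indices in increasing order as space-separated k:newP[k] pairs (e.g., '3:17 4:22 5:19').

P[k] = A[0] + ... + A[k]
P[k] includes A[2] iff k >= 2
Affected indices: 2, 3, ..., 5; delta = -5
  P[2]: 28 + -5 = 23
  P[3]: 21 + -5 = 16
  P[4]: 21 + -5 = 16
  P[5]: 31 + -5 = 26

Answer: 2:23 3:16 4:16 5:26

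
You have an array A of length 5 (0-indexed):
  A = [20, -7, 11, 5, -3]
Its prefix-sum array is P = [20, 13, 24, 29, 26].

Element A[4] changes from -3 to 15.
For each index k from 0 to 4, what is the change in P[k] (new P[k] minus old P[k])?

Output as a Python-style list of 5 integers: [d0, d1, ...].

Answer: [0, 0, 0, 0, 18]

Derivation:
Element change: A[4] -3 -> 15, delta = 18
For k < 4: P[k] unchanged, delta_P[k] = 0
For k >= 4: P[k] shifts by exactly 18
Delta array: [0, 0, 0, 0, 18]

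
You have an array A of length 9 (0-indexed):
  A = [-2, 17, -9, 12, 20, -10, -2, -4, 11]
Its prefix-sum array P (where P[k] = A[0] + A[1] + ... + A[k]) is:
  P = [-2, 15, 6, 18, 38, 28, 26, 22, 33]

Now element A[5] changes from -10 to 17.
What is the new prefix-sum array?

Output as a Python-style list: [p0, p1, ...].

Change: A[5] -10 -> 17, delta = 27
P[k] for k < 5: unchanged (A[5] not included)
P[k] for k >= 5: shift by delta = 27
  P[0] = -2 + 0 = -2
  P[1] = 15 + 0 = 15
  P[2] = 6 + 0 = 6
  P[3] = 18 + 0 = 18
  P[4] = 38 + 0 = 38
  P[5] = 28 + 27 = 55
  P[6] = 26 + 27 = 53
  P[7] = 22 + 27 = 49
  P[8] = 33 + 27 = 60

Answer: [-2, 15, 6, 18, 38, 55, 53, 49, 60]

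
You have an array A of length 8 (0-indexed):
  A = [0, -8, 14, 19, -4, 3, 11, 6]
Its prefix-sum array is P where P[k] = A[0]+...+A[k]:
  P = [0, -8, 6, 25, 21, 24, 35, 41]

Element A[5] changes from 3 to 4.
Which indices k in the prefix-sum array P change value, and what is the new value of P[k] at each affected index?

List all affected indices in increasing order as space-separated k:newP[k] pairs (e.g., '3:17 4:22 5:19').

Answer: 5:25 6:36 7:42

Derivation:
P[k] = A[0] + ... + A[k]
P[k] includes A[5] iff k >= 5
Affected indices: 5, 6, ..., 7; delta = 1
  P[5]: 24 + 1 = 25
  P[6]: 35 + 1 = 36
  P[7]: 41 + 1 = 42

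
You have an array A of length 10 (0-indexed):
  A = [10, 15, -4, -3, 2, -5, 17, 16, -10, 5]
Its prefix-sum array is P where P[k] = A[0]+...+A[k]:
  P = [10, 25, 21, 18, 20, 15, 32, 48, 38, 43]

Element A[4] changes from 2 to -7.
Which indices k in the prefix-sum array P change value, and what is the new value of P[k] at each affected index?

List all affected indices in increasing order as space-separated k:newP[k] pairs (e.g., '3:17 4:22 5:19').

Answer: 4:11 5:6 6:23 7:39 8:29 9:34

Derivation:
P[k] = A[0] + ... + A[k]
P[k] includes A[4] iff k >= 4
Affected indices: 4, 5, ..., 9; delta = -9
  P[4]: 20 + -9 = 11
  P[5]: 15 + -9 = 6
  P[6]: 32 + -9 = 23
  P[7]: 48 + -9 = 39
  P[8]: 38 + -9 = 29
  P[9]: 43 + -9 = 34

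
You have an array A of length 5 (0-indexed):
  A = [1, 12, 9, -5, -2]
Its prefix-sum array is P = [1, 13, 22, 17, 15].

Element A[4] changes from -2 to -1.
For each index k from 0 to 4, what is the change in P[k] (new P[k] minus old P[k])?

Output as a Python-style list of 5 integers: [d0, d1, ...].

Element change: A[4] -2 -> -1, delta = 1
For k < 4: P[k] unchanged, delta_P[k] = 0
For k >= 4: P[k] shifts by exactly 1
Delta array: [0, 0, 0, 0, 1]

Answer: [0, 0, 0, 0, 1]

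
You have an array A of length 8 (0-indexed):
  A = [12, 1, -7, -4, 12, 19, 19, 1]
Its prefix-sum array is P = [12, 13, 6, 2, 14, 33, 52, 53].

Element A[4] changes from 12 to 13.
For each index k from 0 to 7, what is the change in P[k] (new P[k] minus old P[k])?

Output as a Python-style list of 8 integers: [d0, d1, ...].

Element change: A[4] 12 -> 13, delta = 1
For k < 4: P[k] unchanged, delta_P[k] = 0
For k >= 4: P[k] shifts by exactly 1
Delta array: [0, 0, 0, 0, 1, 1, 1, 1]

Answer: [0, 0, 0, 0, 1, 1, 1, 1]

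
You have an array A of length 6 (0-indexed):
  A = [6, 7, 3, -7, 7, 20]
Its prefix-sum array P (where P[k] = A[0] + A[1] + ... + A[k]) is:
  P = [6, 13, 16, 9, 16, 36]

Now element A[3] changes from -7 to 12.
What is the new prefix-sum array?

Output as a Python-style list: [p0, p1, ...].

Change: A[3] -7 -> 12, delta = 19
P[k] for k < 3: unchanged (A[3] not included)
P[k] for k >= 3: shift by delta = 19
  P[0] = 6 + 0 = 6
  P[1] = 13 + 0 = 13
  P[2] = 16 + 0 = 16
  P[3] = 9 + 19 = 28
  P[4] = 16 + 19 = 35
  P[5] = 36 + 19 = 55

Answer: [6, 13, 16, 28, 35, 55]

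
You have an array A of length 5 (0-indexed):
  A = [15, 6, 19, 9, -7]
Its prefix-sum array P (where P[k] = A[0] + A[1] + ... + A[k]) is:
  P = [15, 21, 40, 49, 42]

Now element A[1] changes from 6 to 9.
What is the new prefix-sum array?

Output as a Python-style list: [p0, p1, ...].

Answer: [15, 24, 43, 52, 45]

Derivation:
Change: A[1] 6 -> 9, delta = 3
P[k] for k < 1: unchanged (A[1] not included)
P[k] for k >= 1: shift by delta = 3
  P[0] = 15 + 0 = 15
  P[1] = 21 + 3 = 24
  P[2] = 40 + 3 = 43
  P[3] = 49 + 3 = 52
  P[4] = 42 + 3 = 45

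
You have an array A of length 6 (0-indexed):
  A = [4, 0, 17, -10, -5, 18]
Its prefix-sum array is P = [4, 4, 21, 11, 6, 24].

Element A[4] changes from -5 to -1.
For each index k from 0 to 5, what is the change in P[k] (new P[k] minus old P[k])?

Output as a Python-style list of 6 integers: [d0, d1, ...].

Element change: A[4] -5 -> -1, delta = 4
For k < 4: P[k] unchanged, delta_P[k] = 0
For k >= 4: P[k] shifts by exactly 4
Delta array: [0, 0, 0, 0, 4, 4]

Answer: [0, 0, 0, 0, 4, 4]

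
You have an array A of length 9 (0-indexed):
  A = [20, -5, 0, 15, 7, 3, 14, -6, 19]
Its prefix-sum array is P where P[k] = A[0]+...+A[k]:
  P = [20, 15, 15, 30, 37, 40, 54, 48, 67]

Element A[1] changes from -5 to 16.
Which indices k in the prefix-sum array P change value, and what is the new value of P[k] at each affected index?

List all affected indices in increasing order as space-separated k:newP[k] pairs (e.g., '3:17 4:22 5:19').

P[k] = A[0] + ... + A[k]
P[k] includes A[1] iff k >= 1
Affected indices: 1, 2, ..., 8; delta = 21
  P[1]: 15 + 21 = 36
  P[2]: 15 + 21 = 36
  P[3]: 30 + 21 = 51
  P[4]: 37 + 21 = 58
  P[5]: 40 + 21 = 61
  P[6]: 54 + 21 = 75
  P[7]: 48 + 21 = 69
  P[8]: 67 + 21 = 88

Answer: 1:36 2:36 3:51 4:58 5:61 6:75 7:69 8:88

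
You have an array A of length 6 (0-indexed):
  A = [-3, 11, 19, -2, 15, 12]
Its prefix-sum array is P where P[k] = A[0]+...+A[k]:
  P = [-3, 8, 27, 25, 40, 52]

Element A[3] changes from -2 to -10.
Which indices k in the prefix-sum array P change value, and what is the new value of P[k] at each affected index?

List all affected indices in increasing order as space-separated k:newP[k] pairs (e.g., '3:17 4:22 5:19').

Answer: 3:17 4:32 5:44

Derivation:
P[k] = A[0] + ... + A[k]
P[k] includes A[3] iff k >= 3
Affected indices: 3, 4, ..., 5; delta = -8
  P[3]: 25 + -8 = 17
  P[4]: 40 + -8 = 32
  P[5]: 52 + -8 = 44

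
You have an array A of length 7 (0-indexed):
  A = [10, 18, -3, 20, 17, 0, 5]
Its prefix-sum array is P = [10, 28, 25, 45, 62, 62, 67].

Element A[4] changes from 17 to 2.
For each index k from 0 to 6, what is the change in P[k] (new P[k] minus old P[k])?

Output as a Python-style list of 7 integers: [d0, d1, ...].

Element change: A[4] 17 -> 2, delta = -15
For k < 4: P[k] unchanged, delta_P[k] = 0
For k >= 4: P[k] shifts by exactly -15
Delta array: [0, 0, 0, 0, -15, -15, -15]

Answer: [0, 0, 0, 0, -15, -15, -15]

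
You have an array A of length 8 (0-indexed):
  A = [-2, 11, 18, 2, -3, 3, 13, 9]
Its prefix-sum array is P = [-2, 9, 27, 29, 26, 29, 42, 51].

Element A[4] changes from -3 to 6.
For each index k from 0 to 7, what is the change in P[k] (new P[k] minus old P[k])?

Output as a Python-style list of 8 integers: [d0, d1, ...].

Answer: [0, 0, 0, 0, 9, 9, 9, 9]

Derivation:
Element change: A[4] -3 -> 6, delta = 9
For k < 4: P[k] unchanged, delta_P[k] = 0
For k >= 4: P[k] shifts by exactly 9
Delta array: [0, 0, 0, 0, 9, 9, 9, 9]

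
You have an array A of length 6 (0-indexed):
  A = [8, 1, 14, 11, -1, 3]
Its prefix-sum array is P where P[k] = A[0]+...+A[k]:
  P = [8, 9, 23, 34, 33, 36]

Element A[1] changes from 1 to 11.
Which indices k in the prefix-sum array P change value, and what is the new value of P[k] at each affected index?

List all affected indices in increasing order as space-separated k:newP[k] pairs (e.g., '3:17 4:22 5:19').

Answer: 1:19 2:33 3:44 4:43 5:46

Derivation:
P[k] = A[0] + ... + A[k]
P[k] includes A[1] iff k >= 1
Affected indices: 1, 2, ..., 5; delta = 10
  P[1]: 9 + 10 = 19
  P[2]: 23 + 10 = 33
  P[3]: 34 + 10 = 44
  P[4]: 33 + 10 = 43
  P[5]: 36 + 10 = 46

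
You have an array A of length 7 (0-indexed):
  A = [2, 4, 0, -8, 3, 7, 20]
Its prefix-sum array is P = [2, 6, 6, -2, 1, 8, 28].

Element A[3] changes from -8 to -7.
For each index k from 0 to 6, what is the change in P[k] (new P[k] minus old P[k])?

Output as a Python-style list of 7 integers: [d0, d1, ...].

Element change: A[3] -8 -> -7, delta = 1
For k < 3: P[k] unchanged, delta_P[k] = 0
For k >= 3: P[k] shifts by exactly 1
Delta array: [0, 0, 0, 1, 1, 1, 1]

Answer: [0, 0, 0, 1, 1, 1, 1]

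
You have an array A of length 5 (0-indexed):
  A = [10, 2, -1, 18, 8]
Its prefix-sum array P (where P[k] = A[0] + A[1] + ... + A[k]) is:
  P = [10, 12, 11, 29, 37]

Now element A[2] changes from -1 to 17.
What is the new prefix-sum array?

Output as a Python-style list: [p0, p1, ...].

Answer: [10, 12, 29, 47, 55]

Derivation:
Change: A[2] -1 -> 17, delta = 18
P[k] for k < 2: unchanged (A[2] not included)
P[k] for k >= 2: shift by delta = 18
  P[0] = 10 + 0 = 10
  P[1] = 12 + 0 = 12
  P[2] = 11 + 18 = 29
  P[3] = 29 + 18 = 47
  P[4] = 37 + 18 = 55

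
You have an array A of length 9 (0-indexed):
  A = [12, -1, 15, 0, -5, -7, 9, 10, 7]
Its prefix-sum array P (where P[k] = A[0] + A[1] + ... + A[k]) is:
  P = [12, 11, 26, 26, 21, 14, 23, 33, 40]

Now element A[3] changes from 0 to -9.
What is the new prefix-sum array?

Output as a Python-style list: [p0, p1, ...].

Answer: [12, 11, 26, 17, 12, 5, 14, 24, 31]

Derivation:
Change: A[3] 0 -> -9, delta = -9
P[k] for k < 3: unchanged (A[3] not included)
P[k] for k >= 3: shift by delta = -9
  P[0] = 12 + 0 = 12
  P[1] = 11 + 0 = 11
  P[2] = 26 + 0 = 26
  P[3] = 26 + -9 = 17
  P[4] = 21 + -9 = 12
  P[5] = 14 + -9 = 5
  P[6] = 23 + -9 = 14
  P[7] = 33 + -9 = 24
  P[8] = 40 + -9 = 31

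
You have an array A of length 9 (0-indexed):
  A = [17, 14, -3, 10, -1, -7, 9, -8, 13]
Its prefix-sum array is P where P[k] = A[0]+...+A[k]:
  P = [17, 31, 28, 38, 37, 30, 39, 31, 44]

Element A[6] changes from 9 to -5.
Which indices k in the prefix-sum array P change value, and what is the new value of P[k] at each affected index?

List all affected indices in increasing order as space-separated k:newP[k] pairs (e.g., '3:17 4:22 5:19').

P[k] = A[0] + ... + A[k]
P[k] includes A[6] iff k >= 6
Affected indices: 6, 7, ..., 8; delta = -14
  P[6]: 39 + -14 = 25
  P[7]: 31 + -14 = 17
  P[8]: 44 + -14 = 30

Answer: 6:25 7:17 8:30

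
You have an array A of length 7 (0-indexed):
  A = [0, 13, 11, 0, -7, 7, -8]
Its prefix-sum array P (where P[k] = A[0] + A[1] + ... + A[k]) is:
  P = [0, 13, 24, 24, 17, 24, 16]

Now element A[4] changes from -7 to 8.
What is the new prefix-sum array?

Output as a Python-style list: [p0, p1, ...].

Change: A[4] -7 -> 8, delta = 15
P[k] for k < 4: unchanged (A[4] not included)
P[k] for k >= 4: shift by delta = 15
  P[0] = 0 + 0 = 0
  P[1] = 13 + 0 = 13
  P[2] = 24 + 0 = 24
  P[3] = 24 + 0 = 24
  P[4] = 17 + 15 = 32
  P[5] = 24 + 15 = 39
  P[6] = 16 + 15 = 31

Answer: [0, 13, 24, 24, 32, 39, 31]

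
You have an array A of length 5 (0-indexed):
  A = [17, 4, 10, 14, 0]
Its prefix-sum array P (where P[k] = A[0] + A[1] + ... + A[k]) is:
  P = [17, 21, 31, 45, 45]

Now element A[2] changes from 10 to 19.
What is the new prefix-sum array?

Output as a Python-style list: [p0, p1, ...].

Change: A[2] 10 -> 19, delta = 9
P[k] for k < 2: unchanged (A[2] not included)
P[k] for k >= 2: shift by delta = 9
  P[0] = 17 + 0 = 17
  P[1] = 21 + 0 = 21
  P[2] = 31 + 9 = 40
  P[3] = 45 + 9 = 54
  P[4] = 45 + 9 = 54

Answer: [17, 21, 40, 54, 54]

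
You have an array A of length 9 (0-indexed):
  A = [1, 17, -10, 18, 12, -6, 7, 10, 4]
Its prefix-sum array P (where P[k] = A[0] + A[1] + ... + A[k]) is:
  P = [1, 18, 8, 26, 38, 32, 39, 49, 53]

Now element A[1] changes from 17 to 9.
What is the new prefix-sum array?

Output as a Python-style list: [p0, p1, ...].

Change: A[1] 17 -> 9, delta = -8
P[k] for k < 1: unchanged (A[1] not included)
P[k] for k >= 1: shift by delta = -8
  P[0] = 1 + 0 = 1
  P[1] = 18 + -8 = 10
  P[2] = 8 + -8 = 0
  P[3] = 26 + -8 = 18
  P[4] = 38 + -8 = 30
  P[5] = 32 + -8 = 24
  P[6] = 39 + -8 = 31
  P[7] = 49 + -8 = 41
  P[8] = 53 + -8 = 45

Answer: [1, 10, 0, 18, 30, 24, 31, 41, 45]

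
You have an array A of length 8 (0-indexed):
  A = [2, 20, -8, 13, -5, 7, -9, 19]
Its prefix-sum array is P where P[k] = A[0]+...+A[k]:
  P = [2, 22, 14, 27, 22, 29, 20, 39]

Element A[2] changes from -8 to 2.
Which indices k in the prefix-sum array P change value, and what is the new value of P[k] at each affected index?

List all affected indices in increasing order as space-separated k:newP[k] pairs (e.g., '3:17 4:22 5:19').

P[k] = A[0] + ... + A[k]
P[k] includes A[2] iff k >= 2
Affected indices: 2, 3, ..., 7; delta = 10
  P[2]: 14 + 10 = 24
  P[3]: 27 + 10 = 37
  P[4]: 22 + 10 = 32
  P[5]: 29 + 10 = 39
  P[6]: 20 + 10 = 30
  P[7]: 39 + 10 = 49

Answer: 2:24 3:37 4:32 5:39 6:30 7:49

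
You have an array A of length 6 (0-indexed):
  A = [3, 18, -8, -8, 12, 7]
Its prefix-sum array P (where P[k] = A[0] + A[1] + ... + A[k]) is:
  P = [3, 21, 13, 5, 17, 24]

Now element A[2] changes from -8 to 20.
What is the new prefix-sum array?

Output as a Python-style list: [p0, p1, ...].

Change: A[2] -8 -> 20, delta = 28
P[k] for k < 2: unchanged (A[2] not included)
P[k] for k >= 2: shift by delta = 28
  P[0] = 3 + 0 = 3
  P[1] = 21 + 0 = 21
  P[2] = 13 + 28 = 41
  P[3] = 5 + 28 = 33
  P[4] = 17 + 28 = 45
  P[5] = 24 + 28 = 52

Answer: [3, 21, 41, 33, 45, 52]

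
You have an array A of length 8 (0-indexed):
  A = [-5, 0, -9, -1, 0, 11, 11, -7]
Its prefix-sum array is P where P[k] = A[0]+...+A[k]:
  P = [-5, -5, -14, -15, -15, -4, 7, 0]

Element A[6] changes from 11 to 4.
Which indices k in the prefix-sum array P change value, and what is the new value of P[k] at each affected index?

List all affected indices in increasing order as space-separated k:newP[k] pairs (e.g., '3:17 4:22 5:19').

P[k] = A[0] + ... + A[k]
P[k] includes A[6] iff k >= 6
Affected indices: 6, 7, ..., 7; delta = -7
  P[6]: 7 + -7 = 0
  P[7]: 0 + -7 = -7

Answer: 6:0 7:-7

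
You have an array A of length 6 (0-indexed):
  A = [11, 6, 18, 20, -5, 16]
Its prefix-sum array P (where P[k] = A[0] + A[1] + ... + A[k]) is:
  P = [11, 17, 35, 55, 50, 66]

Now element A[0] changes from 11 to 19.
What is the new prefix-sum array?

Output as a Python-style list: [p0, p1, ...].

Answer: [19, 25, 43, 63, 58, 74]

Derivation:
Change: A[0] 11 -> 19, delta = 8
P[k] for k < 0: unchanged (A[0] not included)
P[k] for k >= 0: shift by delta = 8
  P[0] = 11 + 8 = 19
  P[1] = 17 + 8 = 25
  P[2] = 35 + 8 = 43
  P[3] = 55 + 8 = 63
  P[4] = 50 + 8 = 58
  P[5] = 66 + 8 = 74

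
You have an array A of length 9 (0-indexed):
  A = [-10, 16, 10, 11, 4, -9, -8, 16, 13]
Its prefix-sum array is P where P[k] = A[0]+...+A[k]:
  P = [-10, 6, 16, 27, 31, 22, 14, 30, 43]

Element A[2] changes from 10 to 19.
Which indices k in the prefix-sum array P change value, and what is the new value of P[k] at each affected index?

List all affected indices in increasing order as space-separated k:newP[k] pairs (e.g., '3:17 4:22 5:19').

Answer: 2:25 3:36 4:40 5:31 6:23 7:39 8:52

Derivation:
P[k] = A[0] + ... + A[k]
P[k] includes A[2] iff k >= 2
Affected indices: 2, 3, ..., 8; delta = 9
  P[2]: 16 + 9 = 25
  P[3]: 27 + 9 = 36
  P[4]: 31 + 9 = 40
  P[5]: 22 + 9 = 31
  P[6]: 14 + 9 = 23
  P[7]: 30 + 9 = 39
  P[8]: 43 + 9 = 52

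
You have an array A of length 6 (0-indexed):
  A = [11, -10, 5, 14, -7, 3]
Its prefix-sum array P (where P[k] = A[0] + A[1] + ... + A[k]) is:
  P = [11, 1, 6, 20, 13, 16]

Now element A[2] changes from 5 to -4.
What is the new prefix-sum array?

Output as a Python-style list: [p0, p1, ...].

Answer: [11, 1, -3, 11, 4, 7]

Derivation:
Change: A[2] 5 -> -4, delta = -9
P[k] for k < 2: unchanged (A[2] not included)
P[k] for k >= 2: shift by delta = -9
  P[0] = 11 + 0 = 11
  P[1] = 1 + 0 = 1
  P[2] = 6 + -9 = -3
  P[3] = 20 + -9 = 11
  P[4] = 13 + -9 = 4
  P[5] = 16 + -9 = 7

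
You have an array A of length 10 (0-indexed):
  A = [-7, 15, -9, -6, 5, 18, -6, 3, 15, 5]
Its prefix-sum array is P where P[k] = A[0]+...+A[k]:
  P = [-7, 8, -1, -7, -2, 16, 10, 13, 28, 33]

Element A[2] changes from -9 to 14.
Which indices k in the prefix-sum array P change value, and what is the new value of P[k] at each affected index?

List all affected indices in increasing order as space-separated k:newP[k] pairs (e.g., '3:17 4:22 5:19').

Answer: 2:22 3:16 4:21 5:39 6:33 7:36 8:51 9:56

Derivation:
P[k] = A[0] + ... + A[k]
P[k] includes A[2] iff k >= 2
Affected indices: 2, 3, ..., 9; delta = 23
  P[2]: -1 + 23 = 22
  P[3]: -7 + 23 = 16
  P[4]: -2 + 23 = 21
  P[5]: 16 + 23 = 39
  P[6]: 10 + 23 = 33
  P[7]: 13 + 23 = 36
  P[8]: 28 + 23 = 51
  P[9]: 33 + 23 = 56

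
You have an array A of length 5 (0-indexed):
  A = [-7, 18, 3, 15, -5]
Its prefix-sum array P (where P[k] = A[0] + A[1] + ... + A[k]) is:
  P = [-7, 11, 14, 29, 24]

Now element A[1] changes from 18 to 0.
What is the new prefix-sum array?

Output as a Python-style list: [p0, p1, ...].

Answer: [-7, -7, -4, 11, 6]

Derivation:
Change: A[1] 18 -> 0, delta = -18
P[k] for k < 1: unchanged (A[1] not included)
P[k] for k >= 1: shift by delta = -18
  P[0] = -7 + 0 = -7
  P[1] = 11 + -18 = -7
  P[2] = 14 + -18 = -4
  P[3] = 29 + -18 = 11
  P[4] = 24 + -18 = 6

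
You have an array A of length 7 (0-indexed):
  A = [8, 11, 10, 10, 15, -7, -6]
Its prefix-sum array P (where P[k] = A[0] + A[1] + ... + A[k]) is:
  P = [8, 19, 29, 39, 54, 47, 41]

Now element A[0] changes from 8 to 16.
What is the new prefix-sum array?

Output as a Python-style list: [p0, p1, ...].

Change: A[0] 8 -> 16, delta = 8
P[k] for k < 0: unchanged (A[0] not included)
P[k] for k >= 0: shift by delta = 8
  P[0] = 8 + 8 = 16
  P[1] = 19 + 8 = 27
  P[2] = 29 + 8 = 37
  P[3] = 39 + 8 = 47
  P[4] = 54 + 8 = 62
  P[5] = 47 + 8 = 55
  P[6] = 41 + 8 = 49

Answer: [16, 27, 37, 47, 62, 55, 49]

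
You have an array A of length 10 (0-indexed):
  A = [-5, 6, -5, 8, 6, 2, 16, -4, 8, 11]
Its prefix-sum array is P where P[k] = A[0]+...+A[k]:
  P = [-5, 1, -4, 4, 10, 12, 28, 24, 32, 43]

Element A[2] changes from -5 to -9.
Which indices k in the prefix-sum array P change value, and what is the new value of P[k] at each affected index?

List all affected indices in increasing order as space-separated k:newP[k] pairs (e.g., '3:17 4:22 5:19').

Answer: 2:-8 3:0 4:6 5:8 6:24 7:20 8:28 9:39

Derivation:
P[k] = A[0] + ... + A[k]
P[k] includes A[2] iff k >= 2
Affected indices: 2, 3, ..., 9; delta = -4
  P[2]: -4 + -4 = -8
  P[3]: 4 + -4 = 0
  P[4]: 10 + -4 = 6
  P[5]: 12 + -4 = 8
  P[6]: 28 + -4 = 24
  P[7]: 24 + -4 = 20
  P[8]: 32 + -4 = 28
  P[9]: 43 + -4 = 39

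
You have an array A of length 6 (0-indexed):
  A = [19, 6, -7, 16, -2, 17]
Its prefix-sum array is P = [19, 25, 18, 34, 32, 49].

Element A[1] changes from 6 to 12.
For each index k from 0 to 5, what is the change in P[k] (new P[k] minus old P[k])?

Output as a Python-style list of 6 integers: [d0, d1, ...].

Element change: A[1] 6 -> 12, delta = 6
For k < 1: P[k] unchanged, delta_P[k] = 0
For k >= 1: P[k] shifts by exactly 6
Delta array: [0, 6, 6, 6, 6, 6]

Answer: [0, 6, 6, 6, 6, 6]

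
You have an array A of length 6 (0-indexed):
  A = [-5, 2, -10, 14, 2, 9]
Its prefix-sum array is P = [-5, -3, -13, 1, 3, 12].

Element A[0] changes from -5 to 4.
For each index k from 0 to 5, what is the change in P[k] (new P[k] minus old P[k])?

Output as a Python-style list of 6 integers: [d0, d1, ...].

Element change: A[0] -5 -> 4, delta = 9
For k < 0: P[k] unchanged, delta_P[k] = 0
For k >= 0: P[k] shifts by exactly 9
Delta array: [9, 9, 9, 9, 9, 9]

Answer: [9, 9, 9, 9, 9, 9]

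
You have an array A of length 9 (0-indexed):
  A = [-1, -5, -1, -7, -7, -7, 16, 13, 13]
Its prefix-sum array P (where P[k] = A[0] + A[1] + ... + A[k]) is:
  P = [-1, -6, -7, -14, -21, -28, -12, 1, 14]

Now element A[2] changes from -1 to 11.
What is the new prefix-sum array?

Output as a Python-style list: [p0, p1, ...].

Change: A[2] -1 -> 11, delta = 12
P[k] for k < 2: unchanged (A[2] not included)
P[k] for k >= 2: shift by delta = 12
  P[0] = -1 + 0 = -1
  P[1] = -6 + 0 = -6
  P[2] = -7 + 12 = 5
  P[3] = -14 + 12 = -2
  P[4] = -21 + 12 = -9
  P[5] = -28 + 12 = -16
  P[6] = -12 + 12 = 0
  P[7] = 1 + 12 = 13
  P[8] = 14 + 12 = 26

Answer: [-1, -6, 5, -2, -9, -16, 0, 13, 26]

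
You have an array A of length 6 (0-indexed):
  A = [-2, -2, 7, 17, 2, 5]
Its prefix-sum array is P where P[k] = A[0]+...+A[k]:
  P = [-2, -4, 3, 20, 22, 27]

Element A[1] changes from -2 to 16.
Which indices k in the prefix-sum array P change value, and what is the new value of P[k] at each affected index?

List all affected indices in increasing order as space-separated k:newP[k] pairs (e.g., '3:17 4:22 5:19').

P[k] = A[0] + ... + A[k]
P[k] includes A[1] iff k >= 1
Affected indices: 1, 2, ..., 5; delta = 18
  P[1]: -4 + 18 = 14
  P[2]: 3 + 18 = 21
  P[3]: 20 + 18 = 38
  P[4]: 22 + 18 = 40
  P[5]: 27 + 18 = 45

Answer: 1:14 2:21 3:38 4:40 5:45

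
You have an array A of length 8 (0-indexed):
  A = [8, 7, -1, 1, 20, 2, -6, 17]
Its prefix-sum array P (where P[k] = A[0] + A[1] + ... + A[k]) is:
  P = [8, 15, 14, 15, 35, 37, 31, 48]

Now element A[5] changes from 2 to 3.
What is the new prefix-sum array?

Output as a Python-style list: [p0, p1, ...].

Change: A[5] 2 -> 3, delta = 1
P[k] for k < 5: unchanged (A[5] not included)
P[k] for k >= 5: shift by delta = 1
  P[0] = 8 + 0 = 8
  P[1] = 15 + 0 = 15
  P[2] = 14 + 0 = 14
  P[3] = 15 + 0 = 15
  P[4] = 35 + 0 = 35
  P[5] = 37 + 1 = 38
  P[6] = 31 + 1 = 32
  P[7] = 48 + 1 = 49

Answer: [8, 15, 14, 15, 35, 38, 32, 49]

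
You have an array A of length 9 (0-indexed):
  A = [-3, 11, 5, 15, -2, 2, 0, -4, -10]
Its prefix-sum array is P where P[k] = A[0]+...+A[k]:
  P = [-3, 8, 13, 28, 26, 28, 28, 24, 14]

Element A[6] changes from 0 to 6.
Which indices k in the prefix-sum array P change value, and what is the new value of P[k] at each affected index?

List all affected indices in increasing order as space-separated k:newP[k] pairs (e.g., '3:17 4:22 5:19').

P[k] = A[0] + ... + A[k]
P[k] includes A[6] iff k >= 6
Affected indices: 6, 7, ..., 8; delta = 6
  P[6]: 28 + 6 = 34
  P[7]: 24 + 6 = 30
  P[8]: 14 + 6 = 20

Answer: 6:34 7:30 8:20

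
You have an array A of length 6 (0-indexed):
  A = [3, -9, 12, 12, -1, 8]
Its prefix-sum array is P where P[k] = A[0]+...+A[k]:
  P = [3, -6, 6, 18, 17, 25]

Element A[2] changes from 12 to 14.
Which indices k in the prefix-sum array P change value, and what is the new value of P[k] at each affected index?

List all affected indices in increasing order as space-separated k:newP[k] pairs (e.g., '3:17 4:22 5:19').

Answer: 2:8 3:20 4:19 5:27

Derivation:
P[k] = A[0] + ... + A[k]
P[k] includes A[2] iff k >= 2
Affected indices: 2, 3, ..., 5; delta = 2
  P[2]: 6 + 2 = 8
  P[3]: 18 + 2 = 20
  P[4]: 17 + 2 = 19
  P[5]: 25 + 2 = 27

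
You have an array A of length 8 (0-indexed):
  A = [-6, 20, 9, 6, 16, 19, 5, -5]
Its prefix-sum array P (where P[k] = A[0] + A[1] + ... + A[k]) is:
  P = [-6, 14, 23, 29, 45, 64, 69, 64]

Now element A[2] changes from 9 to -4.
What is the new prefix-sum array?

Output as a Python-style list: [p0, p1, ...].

Answer: [-6, 14, 10, 16, 32, 51, 56, 51]

Derivation:
Change: A[2] 9 -> -4, delta = -13
P[k] for k < 2: unchanged (A[2] not included)
P[k] for k >= 2: shift by delta = -13
  P[0] = -6 + 0 = -6
  P[1] = 14 + 0 = 14
  P[2] = 23 + -13 = 10
  P[3] = 29 + -13 = 16
  P[4] = 45 + -13 = 32
  P[5] = 64 + -13 = 51
  P[6] = 69 + -13 = 56
  P[7] = 64 + -13 = 51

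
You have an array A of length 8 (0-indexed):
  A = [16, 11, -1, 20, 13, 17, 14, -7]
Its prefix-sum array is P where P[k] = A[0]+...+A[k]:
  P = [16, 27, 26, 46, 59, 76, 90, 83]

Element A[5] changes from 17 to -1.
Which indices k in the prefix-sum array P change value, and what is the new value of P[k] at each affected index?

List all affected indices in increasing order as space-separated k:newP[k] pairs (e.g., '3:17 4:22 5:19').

Answer: 5:58 6:72 7:65

Derivation:
P[k] = A[0] + ... + A[k]
P[k] includes A[5] iff k >= 5
Affected indices: 5, 6, ..., 7; delta = -18
  P[5]: 76 + -18 = 58
  P[6]: 90 + -18 = 72
  P[7]: 83 + -18 = 65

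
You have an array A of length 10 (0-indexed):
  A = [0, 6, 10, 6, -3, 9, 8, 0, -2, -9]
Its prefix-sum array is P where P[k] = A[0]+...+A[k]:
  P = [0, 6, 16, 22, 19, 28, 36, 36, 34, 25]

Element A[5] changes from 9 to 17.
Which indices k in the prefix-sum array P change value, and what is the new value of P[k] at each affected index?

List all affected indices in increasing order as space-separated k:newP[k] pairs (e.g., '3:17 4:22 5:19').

Answer: 5:36 6:44 7:44 8:42 9:33

Derivation:
P[k] = A[0] + ... + A[k]
P[k] includes A[5] iff k >= 5
Affected indices: 5, 6, ..., 9; delta = 8
  P[5]: 28 + 8 = 36
  P[6]: 36 + 8 = 44
  P[7]: 36 + 8 = 44
  P[8]: 34 + 8 = 42
  P[9]: 25 + 8 = 33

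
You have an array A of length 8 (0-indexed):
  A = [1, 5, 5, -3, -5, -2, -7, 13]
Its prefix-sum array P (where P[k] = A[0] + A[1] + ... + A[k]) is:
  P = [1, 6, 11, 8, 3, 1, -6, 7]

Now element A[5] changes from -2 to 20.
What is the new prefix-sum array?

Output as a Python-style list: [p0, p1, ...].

Change: A[5] -2 -> 20, delta = 22
P[k] for k < 5: unchanged (A[5] not included)
P[k] for k >= 5: shift by delta = 22
  P[0] = 1 + 0 = 1
  P[1] = 6 + 0 = 6
  P[2] = 11 + 0 = 11
  P[3] = 8 + 0 = 8
  P[4] = 3 + 0 = 3
  P[5] = 1 + 22 = 23
  P[6] = -6 + 22 = 16
  P[7] = 7 + 22 = 29

Answer: [1, 6, 11, 8, 3, 23, 16, 29]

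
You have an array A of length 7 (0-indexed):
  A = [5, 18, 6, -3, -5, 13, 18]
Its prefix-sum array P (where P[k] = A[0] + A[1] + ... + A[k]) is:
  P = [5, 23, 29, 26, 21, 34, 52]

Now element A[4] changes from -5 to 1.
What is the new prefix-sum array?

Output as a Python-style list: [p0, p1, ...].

Change: A[4] -5 -> 1, delta = 6
P[k] for k < 4: unchanged (A[4] not included)
P[k] for k >= 4: shift by delta = 6
  P[0] = 5 + 0 = 5
  P[1] = 23 + 0 = 23
  P[2] = 29 + 0 = 29
  P[3] = 26 + 0 = 26
  P[4] = 21 + 6 = 27
  P[5] = 34 + 6 = 40
  P[6] = 52 + 6 = 58

Answer: [5, 23, 29, 26, 27, 40, 58]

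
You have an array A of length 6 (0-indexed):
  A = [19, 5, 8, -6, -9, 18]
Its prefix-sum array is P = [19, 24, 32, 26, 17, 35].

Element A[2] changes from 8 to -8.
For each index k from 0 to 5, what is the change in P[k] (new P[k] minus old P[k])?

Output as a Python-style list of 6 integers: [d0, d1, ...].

Answer: [0, 0, -16, -16, -16, -16]

Derivation:
Element change: A[2] 8 -> -8, delta = -16
For k < 2: P[k] unchanged, delta_P[k] = 0
For k >= 2: P[k] shifts by exactly -16
Delta array: [0, 0, -16, -16, -16, -16]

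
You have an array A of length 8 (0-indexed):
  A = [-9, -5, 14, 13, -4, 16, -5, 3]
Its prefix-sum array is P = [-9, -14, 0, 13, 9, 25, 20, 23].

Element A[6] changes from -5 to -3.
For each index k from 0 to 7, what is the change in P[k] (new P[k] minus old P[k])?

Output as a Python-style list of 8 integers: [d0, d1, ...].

Answer: [0, 0, 0, 0, 0, 0, 2, 2]

Derivation:
Element change: A[6] -5 -> -3, delta = 2
For k < 6: P[k] unchanged, delta_P[k] = 0
For k >= 6: P[k] shifts by exactly 2
Delta array: [0, 0, 0, 0, 0, 0, 2, 2]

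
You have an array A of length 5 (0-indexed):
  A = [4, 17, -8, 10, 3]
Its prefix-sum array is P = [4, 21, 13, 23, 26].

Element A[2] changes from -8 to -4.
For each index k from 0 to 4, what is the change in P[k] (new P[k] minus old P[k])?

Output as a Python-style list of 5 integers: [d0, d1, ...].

Element change: A[2] -8 -> -4, delta = 4
For k < 2: P[k] unchanged, delta_P[k] = 0
For k >= 2: P[k] shifts by exactly 4
Delta array: [0, 0, 4, 4, 4]

Answer: [0, 0, 4, 4, 4]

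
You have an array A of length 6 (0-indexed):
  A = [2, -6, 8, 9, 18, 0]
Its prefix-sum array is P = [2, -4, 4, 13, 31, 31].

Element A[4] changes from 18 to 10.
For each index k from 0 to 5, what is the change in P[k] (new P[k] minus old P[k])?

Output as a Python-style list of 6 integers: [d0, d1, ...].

Answer: [0, 0, 0, 0, -8, -8]

Derivation:
Element change: A[4] 18 -> 10, delta = -8
For k < 4: P[k] unchanged, delta_P[k] = 0
For k >= 4: P[k] shifts by exactly -8
Delta array: [0, 0, 0, 0, -8, -8]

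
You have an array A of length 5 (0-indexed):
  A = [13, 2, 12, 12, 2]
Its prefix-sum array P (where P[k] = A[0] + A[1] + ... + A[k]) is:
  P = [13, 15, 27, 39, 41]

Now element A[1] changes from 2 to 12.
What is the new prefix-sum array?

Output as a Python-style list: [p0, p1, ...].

Answer: [13, 25, 37, 49, 51]

Derivation:
Change: A[1] 2 -> 12, delta = 10
P[k] for k < 1: unchanged (A[1] not included)
P[k] for k >= 1: shift by delta = 10
  P[0] = 13 + 0 = 13
  P[1] = 15 + 10 = 25
  P[2] = 27 + 10 = 37
  P[3] = 39 + 10 = 49
  P[4] = 41 + 10 = 51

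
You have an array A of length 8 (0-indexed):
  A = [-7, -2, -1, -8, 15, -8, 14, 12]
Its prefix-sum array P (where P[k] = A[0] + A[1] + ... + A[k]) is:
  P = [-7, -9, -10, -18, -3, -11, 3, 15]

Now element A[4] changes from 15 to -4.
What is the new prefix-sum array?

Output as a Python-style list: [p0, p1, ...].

Change: A[4] 15 -> -4, delta = -19
P[k] for k < 4: unchanged (A[4] not included)
P[k] for k >= 4: shift by delta = -19
  P[0] = -7 + 0 = -7
  P[1] = -9 + 0 = -9
  P[2] = -10 + 0 = -10
  P[3] = -18 + 0 = -18
  P[4] = -3 + -19 = -22
  P[5] = -11 + -19 = -30
  P[6] = 3 + -19 = -16
  P[7] = 15 + -19 = -4

Answer: [-7, -9, -10, -18, -22, -30, -16, -4]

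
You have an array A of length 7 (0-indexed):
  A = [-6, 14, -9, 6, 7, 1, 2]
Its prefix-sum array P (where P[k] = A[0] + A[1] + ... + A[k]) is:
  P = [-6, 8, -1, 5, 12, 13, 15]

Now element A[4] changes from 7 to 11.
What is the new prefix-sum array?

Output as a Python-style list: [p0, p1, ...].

Change: A[4] 7 -> 11, delta = 4
P[k] for k < 4: unchanged (A[4] not included)
P[k] for k >= 4: shift by delta = 4
  P[0] = -6 + 0 = -6
  P[1] = 8 + 0 = 8
  P[2] = -1 + 0 = -1
  P[3] = 5 + 0 = 5
  P[4] = 12 + 4 = 16
  P[5] = 13 + 4 = 17
  P[6] = 15 + 4 = 19

Answer: [-6, 8, -1, 5, 16, 17, 19]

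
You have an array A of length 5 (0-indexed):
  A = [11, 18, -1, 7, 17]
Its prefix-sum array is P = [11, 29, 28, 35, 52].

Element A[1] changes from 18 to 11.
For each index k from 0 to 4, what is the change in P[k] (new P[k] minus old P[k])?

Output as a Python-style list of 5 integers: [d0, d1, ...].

Answer: [0, -7, -7, -7, -7]

Derivation:
Element change: A[1] 18 -> 11, delta = -7
For k < 1: P[k] unchanged, delta_P[k] = 0
For k >= 1: P[k] shifts by exactly -7
Delta array: [0, -7, -7, -7, -7]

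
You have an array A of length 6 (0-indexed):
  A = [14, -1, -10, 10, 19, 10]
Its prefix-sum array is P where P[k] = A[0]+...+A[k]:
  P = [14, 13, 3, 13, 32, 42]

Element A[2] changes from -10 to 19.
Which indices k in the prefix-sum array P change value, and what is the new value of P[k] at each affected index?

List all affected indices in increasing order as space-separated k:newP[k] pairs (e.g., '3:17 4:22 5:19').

Answer: 2:32 3:42 4:61 5:71

Derivation:
P[k] = A[0] + ... + A[k]
P[k] includes A[2] iff k >= 2
Affected indices: 2, 3, ..., 5; delta = 29
  P[2]: 3 + 29 = 32
  P[3]: 13 + 29 = 42
  P[4]: 32 + 29 = 61
  P[5]: 42 + 29 = 71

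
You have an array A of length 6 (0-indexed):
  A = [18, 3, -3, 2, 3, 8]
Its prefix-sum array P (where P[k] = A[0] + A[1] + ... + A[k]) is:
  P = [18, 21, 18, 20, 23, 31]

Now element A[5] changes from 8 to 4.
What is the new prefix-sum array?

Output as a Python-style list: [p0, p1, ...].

Change: A[5] 8 -> 4, delta = -4
P[k] for k < 5: unchanged (A[5] not included)
P[k] for k >= 5: shift by delta = -4
  P[0] = 18 + 0 = 18
  P[1] = 21 + 0 = 21
  P[2] = 18 + 0 = 18
  P[3] = 20 + 0 = 20
  P[4] = 23 + 0 = 23
  P[5] = 31 + -4 = 27

Answer: [18, 21, 18, 20, 23, 27]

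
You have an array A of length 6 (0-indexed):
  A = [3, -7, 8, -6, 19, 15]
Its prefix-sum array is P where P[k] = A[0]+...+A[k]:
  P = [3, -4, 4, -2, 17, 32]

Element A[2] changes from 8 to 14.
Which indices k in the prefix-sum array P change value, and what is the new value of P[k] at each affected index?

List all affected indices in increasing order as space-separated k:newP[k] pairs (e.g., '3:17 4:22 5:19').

P[k] = A[0] + ... + A[k]
P[k] includes A[2] iff k >= 2
Affected indices: 2, 3, ..., 5; delta = 6
  P[2]: 4 + 6 = 10
  P[3]: -2 + 6 = 4
  P[4]: 17 + 6 = 23
  P[5]: 32 + 6 = 38

Answer: 2:10 3:4 4:23 5:38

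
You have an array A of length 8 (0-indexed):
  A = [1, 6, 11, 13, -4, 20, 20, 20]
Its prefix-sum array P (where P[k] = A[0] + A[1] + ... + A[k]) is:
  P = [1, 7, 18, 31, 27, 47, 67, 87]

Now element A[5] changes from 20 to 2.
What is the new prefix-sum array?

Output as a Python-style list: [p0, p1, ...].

Answer: [1, 7, 18, 31, 27, 29, 49, 69]

Derivation:
Change: A[5] 20 -> 2, delta = -18
P[k] for k < 5: unchanged (A[5] not included)
P[k] for k >= 5: shift by delta = -18
  P[0] = 1 + 0 = 1
  P[1] = 7 + 0 = 7
  P[2] = 18 + 0 = 18
  P[3] = 31 + 0 = 31
  P[4] = 27 + 0 = 27
  P[5] = 47 + -18 = 29
  P[6] = 67 + -18 = 49
  P[7] = 87 + -18 = 69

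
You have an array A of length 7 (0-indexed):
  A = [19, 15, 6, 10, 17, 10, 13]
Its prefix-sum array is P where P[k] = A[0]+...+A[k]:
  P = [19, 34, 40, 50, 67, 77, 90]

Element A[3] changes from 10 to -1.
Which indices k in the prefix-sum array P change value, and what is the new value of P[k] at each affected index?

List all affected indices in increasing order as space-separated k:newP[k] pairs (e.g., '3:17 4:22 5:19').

Answer: 3:39 4:56 5:66 6:79

Derivation:
P[k] = A[0] + ... + A[k]
P[k] includes A[3] iff k >= 3
Affected indices: 3, 4, ..., 6; delta = -11
  P[3]: 50 + -11 = 39
  P[4]: 67 + -11 = 56
  P[5]: 77 + -11 = 66
  P[6]: 90 + -11 = 79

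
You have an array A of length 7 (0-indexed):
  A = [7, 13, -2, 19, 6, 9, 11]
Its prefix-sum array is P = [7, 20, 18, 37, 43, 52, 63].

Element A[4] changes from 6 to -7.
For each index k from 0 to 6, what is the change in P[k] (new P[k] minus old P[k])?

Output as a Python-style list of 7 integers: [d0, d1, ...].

Answer: [0, 0, 0, 0, -13, -13, -13]

Derivation:
Element change: A[4] 6 -> -7, delta = -13
For k < 4: P[k] unchanged, delta_P[k] = 0
For k >= 4: P[k] shifts by exactly -13
Delta array: [0, 0, 0, 0, -13, -13, -13]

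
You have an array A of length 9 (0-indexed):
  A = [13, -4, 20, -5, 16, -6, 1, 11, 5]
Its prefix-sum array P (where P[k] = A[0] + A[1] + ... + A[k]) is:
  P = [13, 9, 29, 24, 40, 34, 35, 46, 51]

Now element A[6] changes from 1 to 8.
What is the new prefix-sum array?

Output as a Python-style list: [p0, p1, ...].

Answer: [13, 9, 29, 24, 40, 34, 42, 53, 58]

Derivation:
Change: A[6] 1 -> 8, delta = 7
P[k] for k < 6: unchanged (A[6] not included)
P[k] for k >= 6: shift by delta = 7
  P[0] = 13 + 0 = 13
  P[1] = 9 + 0 = 9
  P[2] = 29 + 0 = 29
  P[3] = 24 + 0 = 24
  P[4] = 40 + 0 = 40
  P[5] = 34 + 0 = 34
  P[6] = 35 + 7 = 42
  P[7] = 46 + 7 = 53
  P[8] = 51 + 7 = 58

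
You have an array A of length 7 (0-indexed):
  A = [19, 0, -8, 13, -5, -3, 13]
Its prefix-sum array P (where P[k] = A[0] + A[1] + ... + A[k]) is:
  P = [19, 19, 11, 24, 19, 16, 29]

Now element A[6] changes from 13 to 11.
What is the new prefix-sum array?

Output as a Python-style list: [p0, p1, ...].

Change: A[6] 13 -> 11, delta = -2
P[k] for k < 6: unchanged (A[6] not included)
P[k] for k >= 6: shift by delta = -2
  P[0] = 19 + 0 = 19
  P[1] = 19 + 0 = 19
  P[2] = 11 + 0 = 11
  P[3] = 24 + 0 = 24
  P[4] = 19 + 0 = 19
  P[5] = 16 + 0 = 16
  P[6] = 29 + -2 = 27

Answer: [19, 19, 11, 24, 19, 16, 27]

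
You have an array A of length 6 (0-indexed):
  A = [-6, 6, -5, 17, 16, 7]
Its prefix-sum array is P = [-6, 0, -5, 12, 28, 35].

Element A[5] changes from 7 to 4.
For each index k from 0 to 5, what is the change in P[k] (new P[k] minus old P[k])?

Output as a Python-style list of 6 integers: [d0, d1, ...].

Element change: A[5] 7 -> 4, delta = -3
For k < 5: P[k] unchanged, delta_P[k] = 0
For k >= 5: P[k] shifts by exactly -3
Delta array: [0, 0, 0, 0, 0, -3]

Answer: [0, 0, 0, 0, 0, -3]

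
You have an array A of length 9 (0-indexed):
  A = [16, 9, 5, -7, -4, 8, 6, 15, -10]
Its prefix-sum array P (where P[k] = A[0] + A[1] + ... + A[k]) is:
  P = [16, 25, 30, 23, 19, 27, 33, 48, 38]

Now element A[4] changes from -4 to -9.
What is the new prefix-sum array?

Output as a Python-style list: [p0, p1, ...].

Answer: [16, 25, 30, 23, 14, 22, 28, 43, 33]

Derivation:
Change: A[4] -4 -> -9, delta = -5
P[k] for k < 4: unchanged (A[4] not included)
P[k] for k >= 4: shift by delta = -5
  P[0] = 16 + 0 = 16
  P[1] = 25 + 0 = 25
  P[2] = 30 + 0 = 30
  P[3] = 23 + 0 = 23
  P[4] = 19 + -5 = 14
  P[5] = 27 + -5 = 22
  P[6] = 33 + -5 = 28
  P[7] = 48 + -5 = 43
  P[8] = 38 + -5 = 33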